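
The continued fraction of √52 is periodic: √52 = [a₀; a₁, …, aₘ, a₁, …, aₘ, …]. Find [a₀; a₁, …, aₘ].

a₀ = ⌊√52⌋ = 7.

[7; 4, 1, 2, 1, 4, 14]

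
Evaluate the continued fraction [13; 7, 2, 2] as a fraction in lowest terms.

486/37

Using pₖ = aₖpₖ₋₁ + pₖ₋₂ and qₖ = aₖqₖ₋₁ + qₖ₋₂:
  k=0: a=13, p=13, q=1
  k=1: a=7, p=92, q=7
  k=2: a=2, p=197, q=15
  k=3: a=2, p=486, q=37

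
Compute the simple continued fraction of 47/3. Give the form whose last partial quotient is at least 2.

[15; 1, 2]

47 = 15*3 + 2
3 = 1*2 + 1
2 = 2*1 + 0  (stop)
So 47/3 = [15; 1, 2].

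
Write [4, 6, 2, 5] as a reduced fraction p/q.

295/71

Fold from the inside: start with 5/1.
  2 + 1/5 = 11/5
  6 + 5/11 = 71/11
  4 + 11/71 = 295/71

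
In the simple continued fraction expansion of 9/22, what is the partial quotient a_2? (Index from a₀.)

9 = 0·22 + 9   →  a_0 = 0
22 = 2·9 + 4   →  a_1 = 2
9 = 2·4 + 1   →  a_2 = 2

2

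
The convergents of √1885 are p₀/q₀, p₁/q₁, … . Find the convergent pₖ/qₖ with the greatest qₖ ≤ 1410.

45023/1037

√1885 = [43; 2, 2, 2, 86, …] (period length 4).
Convergents:
  p_0/q_0 = 43/1
  p_1/q_1 = 87/2
  p_2/q_2 = 217/5
  p_3/q_3 = 521/12
  p_4/q_4 = 45023/1037
  p_5/q_5 = 90567/2086
q_4 = 1037 ≤ 1410 < 2086 = q_5, so the answer is 45023/1037.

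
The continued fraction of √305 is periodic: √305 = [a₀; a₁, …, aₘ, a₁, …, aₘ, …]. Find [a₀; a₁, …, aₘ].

[17; 2, 6, 2, 34]

a₀ = ⌊√305⌋ = 17.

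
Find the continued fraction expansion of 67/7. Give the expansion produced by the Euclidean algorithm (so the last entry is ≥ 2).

[9; 1, 1, 3]

67 = 9*7 + 4
7 = 1*4 + 3
4 = 1*3 + 1
3 = 3*1 + 0  (stop)
So 67/7 = [9; 1, 1, 3].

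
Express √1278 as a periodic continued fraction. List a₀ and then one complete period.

[35; 1, 2, 1, 70]

a₀ = ⌊√1278⌋ = 35.
With m₀=0, d₀=1 and mₖ₊₁ = dₖaₖ − mₖ, dₖ₊₁ = (n − mₖ₊₁²)/dₖ, aₖ₊₁ = ⌊(a₀+mₖ₊₁)/dₖ₊₁⌋:
  k=1: m=35, d=53, a=1
  k=2: m=18, d=18, a=2
  k=3: m=18, d=53, a=1
  k=4: m=35, d=1, a=70
d=1 and a=2a₀=70 at k=4, so the next step gives (m, d) = (35, 53) again — its k=1 value — and the period has length 4.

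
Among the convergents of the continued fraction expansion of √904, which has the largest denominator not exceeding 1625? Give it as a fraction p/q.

27090/901

√904 = [30; 15, 60, …] (period length 2).
Convergents:
  p_0/q_0 = 30/1
  p_1/q_1 = 451/15
  p_2/q_2 = 27090/901
  p_3/q_3 = 406801/13530
q_2 = 901 ≤ 1625 < 13530 = q_3, so the answer is 27090/901.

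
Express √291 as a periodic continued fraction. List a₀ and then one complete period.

a₀ = ⌊√291⌋ = 17.

[17; 17, 34]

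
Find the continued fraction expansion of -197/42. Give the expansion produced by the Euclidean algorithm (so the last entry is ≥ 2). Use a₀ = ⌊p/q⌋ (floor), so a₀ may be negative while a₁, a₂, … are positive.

-197 = -5×42 + 13
42 = 3×13 + 3
13 = 4×3 + 1
3 = 3×1 + 0  (stop)
So -197/42 = [-5; 3, 4, 3].

[-5; 3, 4, 3]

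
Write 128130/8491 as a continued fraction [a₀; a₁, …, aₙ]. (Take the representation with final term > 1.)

[15; 11, 10, 15, 5]

128130 = 15·8491 + 765
8491 = 11·765 + 76
765 = 10·76 + 5
76 = 15·5 + 1
5 = 5·1 + 0  (stop)
So 128130/8491 = [15; 11, 10, 15, 5].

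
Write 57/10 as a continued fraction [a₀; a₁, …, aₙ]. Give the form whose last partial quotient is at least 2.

[5; 1, 2, 3]

57 = 5×10 + 7
10 = 1×7 + 3
7 = 2×3 + 1
3 = 3×1 + 0  (stop)
So 57/10 = [5; 1, 2, 3].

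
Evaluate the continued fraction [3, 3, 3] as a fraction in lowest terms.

Fold from the inside: start with 3/1.
  3 + 1/3 = 10/3
  3 + 3/10 = 33/10

33/10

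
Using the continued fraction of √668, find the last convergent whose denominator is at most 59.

√668 = [25; 1, 5, 2, 12, 2, 5, 1, 50, …] (period length 8).
Convergents:
  p_0/q_0 = 25/1
  p_1/q_1 = 26/1
  p_2/q_2 = 155/6
  p_3/q_3 = 336/13
  p_4/q_4 = 4187/162
q_3 = 13 ≤ 59 < 162 = q_4, so the answer is 336/13.

336/13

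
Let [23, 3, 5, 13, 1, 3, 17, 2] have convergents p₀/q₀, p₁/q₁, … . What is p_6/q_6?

358807/15391

Using pₖ = aₖpₖ₋₁ + pₖ₋₂, qₖ = aₖqₖ₋₁ + qₖ₋₂ (with p₋₁=1, p₋₂=0, q₋₁=0, q₋₂=1):
  k=0: a=23, p=23, q=1
  k=1: a=3, p=70, q=3
  k=2: a=5, p=373, q=16
  k=3: a=13, p=4919, q=211
  k=4: a=1, p=5292, q=227
  k=5: a=3, p=20795, q=892
  k=6: a=17, p=358807, q=15391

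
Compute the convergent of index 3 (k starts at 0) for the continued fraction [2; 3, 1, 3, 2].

34/15

Using pₖ = aₖpₖ₋₁ + pₖ₋₂, qₖ = aₖqₖ₋₁ + qₖ₋₂ (with p₋₁=1, p₋₂=0, q₋₁=0, q₋₂=1):
  k=0: a=2, p=2, q=1
  k=1: a=3, p=7, q=3
  k=2: a=1, p=9, q=4
  k=3: a=3, p=34, q=15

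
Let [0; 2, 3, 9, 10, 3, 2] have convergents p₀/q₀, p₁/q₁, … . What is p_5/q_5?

877/2036

Using pₖ = aₖpₖ₋₁ + pₖ₋₂, qₖ = aₖqₖ₋₁ + qₖ₋₂ (with p₋₁=1, p₋₂=0, q₋₁=0, q₋₂=1):
  k=0: a=0, p=0, q=1
  k=1: a=2, p=1, q=2
  k=2: a=3, p=3, q=7
  k=3: a=9, p=28, q=65
  k=4: a=10, p=283, q=657
  k=5: a=3, p=877, q=2036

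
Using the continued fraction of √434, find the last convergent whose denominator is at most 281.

5229/251

√434 = [20; 1, 4, 1, 40, …] (period length 4).
Convergents:
  p_0/q_0 = 20/1
  p_1/q_1 = 21/1
  p_2/q_2 = 104/5
  p_3/q_3 = 125/6
  p_4/q_4 = 5104/245
  p_5/q_5 = 5229/251
  p_6/q_6 = 26020/1249
q_5 = 251 ≤ 281 < 1249 = q_6, so the answer is 5229/251.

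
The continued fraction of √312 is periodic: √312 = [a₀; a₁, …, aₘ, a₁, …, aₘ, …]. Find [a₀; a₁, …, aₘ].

[17; 1, 1, 1, 34]

a₀ = ⌊√312⌋ = 17.
With m₀=0, d₀=1 and mₖ₊₁ = dₖaₖ − mₖ, dₖ₊₁ = (n − mₖ₊₁²)/dₖ, aₖ₊₁ = ⌊(a₀+mₖ₊₁)/dₖ₊₁⌋:
  k=1: m=17, d=23, a=1
  k=2: m=6, d=12, a=1
  k=3: m=6, d=23, a=1
  k=4: m=17, d=1, a=34
d=1 and a=2a₀=34 at k=4, so the next step gives (m, d) = (17, 23) again — its k=1 value — and the period has length 4.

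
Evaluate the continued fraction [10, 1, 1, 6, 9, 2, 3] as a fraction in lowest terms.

9189/872

Fold from the inside: start with 3/1.
  2 + 1/3 = 7/3
  9 + 3/7 = 66/7
  6 + 7/66 = 403/66
  1 + 66/403 = 469/403
  1 + 403/469 = 872/469
  10 + 469/872 = 9189/872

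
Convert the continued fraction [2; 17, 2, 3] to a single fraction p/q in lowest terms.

Using pₖ = aₖpₖ₋₁ + pₖ₋₂ and qₖ = aₖqₖ₋₁ + qₖ₋₂:
  k=0: a=2, p=2, q=1
  k=1: a=17, p=35, q=17
  k=2: a=2, p=72, q=35
  k=3: a=3, p=251, q=122

251/122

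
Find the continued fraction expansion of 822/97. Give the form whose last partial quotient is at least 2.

[8; 2, 9, 5]

822 = 8×97 + 46
97 = 2×46 + 5
46 = 9×5 + 1
5 = 5×1 + 0  (stop)
So 822/97 = [8; 2, 9, 5].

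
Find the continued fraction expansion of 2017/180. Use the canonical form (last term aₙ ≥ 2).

2017 = 11×180 + 37
180 = 4×37 + 32
37 = 1×32 + 5
32 = 6×5 + 2
5 = 2×2 + 1
2 = 2×1 + 0  (stop)
So 2017/180 = [11; 4, 1, 6, 2, 2].

[11; 4, 1, 6, 2, 2]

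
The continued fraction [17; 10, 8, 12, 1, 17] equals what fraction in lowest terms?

325783/19053

Using pₖ = aₖpₖ₋₁ + pₖ₋₂ and qₖ = aₖqₖ₋₁ + qₖ₋₂:
  k=0: a=17, p=17, q=1
  k=1: a=10, p=171, q=10
  k=2: a=8, p=1385, q=81
  k=3: a=12, p=16791, q=982
  k=4: a=1, p=18176, q=1063
  k=5: a=17, p=325783, q=19053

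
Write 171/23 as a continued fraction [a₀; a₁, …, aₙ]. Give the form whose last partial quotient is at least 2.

171 = 7×23 + 10
23 = 2×10 + 3
10 = 3×3 + 1
3 = 3×1 + 0  (stop)
So 171/23 = [7; 2, 3, 3].

[7; 2, 3, 3]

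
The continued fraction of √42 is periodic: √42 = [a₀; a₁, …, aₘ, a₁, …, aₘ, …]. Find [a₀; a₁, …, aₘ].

a₀ = ⌊√42⌋ = 6.
With m₀=0, d₀=1 and mₖ₊₁ = dₖaₖ − mₖ, dₖ₊₁ = (n − mₖ₊₁²)/dₖ, aₖ₊₁ = ⌊(a₀+mₖ₊₁)/dₖ₊₁⌋:
  k=1: m=6, d=6, a=2
  k=2: m=6, d=1, a=12
d=1 and a=2a₀=12 at k=2, so the next step gives (m, d) = (6, 6) again — its k=1 value — and the period has length 2.

[6; 2, 12]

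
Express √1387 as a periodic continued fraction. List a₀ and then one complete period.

a₀ = ⌊√1387⌋ = 37.

[37; 4, 8, 37, 8, 4, 74]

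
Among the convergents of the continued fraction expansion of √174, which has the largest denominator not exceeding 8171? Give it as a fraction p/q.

38003/2881

√174 = [13; 5, 4, 5, 26, …] (period length 4).
Convergents:
  p_0/q_0 = 13/1
  p_1/q_1 = 66/5
  p_2/q_2 = 277/21
  p_3/q_3 = 1451/110
  p_4/q_4 = 38003/2881
  p_5/q_5 = 191466/14515
q_4 = 2881 ≤ 8171 < 14515 = q_5, so the answer is 38003/2881.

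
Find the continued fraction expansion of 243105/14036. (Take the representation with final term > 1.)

243105 = 17×14036 + 4493
14036 = 3×4493 + 557
4493 = 8×557 + 37
557 = 15×37 + 2
37 = 18×2 + 1
2 = 2×1 + 0  (stop)
So 243105/14036 = [17; 3, 8, 15, 18, 2].

[17; 3, 8, 15, 18, 2]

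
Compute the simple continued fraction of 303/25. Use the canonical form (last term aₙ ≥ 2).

[12; 8, 3]

303 = 12·25 + 3
25 = 8·3 + 1
3 = 3·1 + 0  (stop)
So 303/25 = [12; 8, 3].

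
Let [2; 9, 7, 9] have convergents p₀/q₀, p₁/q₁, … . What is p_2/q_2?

Using pₖ = aₖpₖ₋₁ + pₖ₋₂, qₖ = aₖqₖ₋₁ + qₖ₋₂ (with p₋₁=1, p₋₂=0, q₋₁=0, q₋₂=1):
  k=0: a=2, p=2, q=1
  k=1: a=9, p=19, q=9
  k=2: a=7, p=135, q=64

135/64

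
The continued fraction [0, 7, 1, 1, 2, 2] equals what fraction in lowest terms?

12/91

Fold from the inside: start with 2/1.
  2 + 1/2 = 5/2
  1 + 2/5 = 7/5
  1 + 5/7 = 12/7
  7 + 7/12 = 91/12
  0 + 12/91 = 12/91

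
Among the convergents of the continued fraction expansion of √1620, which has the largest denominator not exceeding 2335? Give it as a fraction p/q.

51841/1288

√1620 = [40; 4, 80, …] (period length 2).
Convergents:
  p_0/q_0 = 40/1
  p_1/q_1 = 161/4
  p_2/q_2 = 12920/321
  p_3/q_3 = 51841/1288
  p_4/q_4 = 4160200/103361
q_3 = 1288 ≤ 2335 < 103361 = q_4, so the answer is 51841/1288.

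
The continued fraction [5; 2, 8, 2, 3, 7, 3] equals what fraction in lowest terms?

Fold from the inside: start with 3/1.
  7 + 1/3 = 22/3
  3 + 3/22 = 69/22
  2 + 22/69 = 160/69
  8 + 69/160 = 1349/160
  2 + 160/1349 = 2858/1349
  5 + 1349/2858 = 15639/2858

15639/2858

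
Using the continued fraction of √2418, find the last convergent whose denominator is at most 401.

√2418 = [49; 5, 1, 3, 2, 3, 1, 5, 98, …] (period length 8).
Convergents:
  p_0/q_0 = 49/1
  p_1/q_1 = 246/5
  p_2/q_2 = 295/6
  p_3/q_3 = 1131/23
  p_4/q_4 = 2557/52
  p_5/q_5 = 8802/179
  p_6/q_6 = 11359/231
  p_7/q_7 = 65597/1334
q_6 = 231 ≤ 401 < 1334 = q_7, so the answer is 11359/231.

11359/231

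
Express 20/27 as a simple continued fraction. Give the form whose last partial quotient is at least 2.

[0; 1, 2, 1, 6]

20 = 0*27 + 20
27 = 1*20 + 7
20 = 2*7 + 6
7 = 1*6 + 1
6 = 6*1 + 0  (stop)
So 20/27 = [0; 1, 2, 1, 6].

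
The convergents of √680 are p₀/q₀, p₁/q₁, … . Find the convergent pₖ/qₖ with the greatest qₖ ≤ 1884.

√680 = [26; 13, 52, …] (period length 2).
Convergents:
  p_0/q_0 = 26/1
  p_1/q_1 = 339/13
  p_2/q_2 = 17654/677
  p_3/q_3 = 229841/8814
q_2 = 677 ≤ 1884 < 8814 = q_3, so the answer is 17654/677.

17654/677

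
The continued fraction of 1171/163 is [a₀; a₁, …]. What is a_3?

1171 = 7·163 + 30   →  a_0 = 7
163 = 5·30 + 13   →  a_1 = 5
30 = 2·13 + 4   →  a_2 = 2
13 = 3·4 + 1   →  a_3 = 3

3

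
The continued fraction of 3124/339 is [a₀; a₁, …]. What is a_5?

3124 = 9·339 + 73   →  a_0 = 9
339 = 4·73 + 47   →  a_1 = 4
73 = 1·47 + 26   →  a_2 = 1
47 = 1·26 + 21   →  a_3 = 1
26 = 1·21 + 5   →  a_4 = 1
21 = 4·5 + 1   →  a_5 = 4

4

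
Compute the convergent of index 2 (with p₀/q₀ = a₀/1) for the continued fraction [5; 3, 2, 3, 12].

Using pₖ = aₖpₖ₋₁ + pₖ₋₂, qₖ = aₖqₖ₋₁ + qₖ₋₂ (with p₋₁=1, p₋₂=0, q₋₁=0, q₋₂=1):
  k=0: a=5, p=5, q=1
  k=1: a=3, p=16, q=3
  k=2: a=2, p=37, q=7

37/7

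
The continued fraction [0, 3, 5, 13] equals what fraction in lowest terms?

Using pₖ = aₖpₖ₋₁ + pₖ₋₂ and qₖ = aₖqₖ₋₁ + qₖ₋₂:
  k=0: a=0, p=0, q=1
  k=1: a=3, p=1, q=3
  k=2: a=5, p=5, q=16
  k=3: a=13, p=66, q=211

66/211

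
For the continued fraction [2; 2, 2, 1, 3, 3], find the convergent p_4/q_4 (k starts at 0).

Using pₖ = aₖpₖ₋₁ + pₖ₋₂, qₖ = aₖqₖ₋₁ + qₖ₋₂ (with p₋₁=1, p₋₂=0, q₋₁=0, q₋₂=1):
  k=0: a=2, p=2, q=1
  k=1: a=2, p=5, q=2
  k=2: a=2, p=12, q=5
  k=3: a=1, p=17, q=7
  k=4: a=3, p=63, q=26

63/26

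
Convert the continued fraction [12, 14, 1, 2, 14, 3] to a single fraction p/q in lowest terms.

23376/1937

Fold from the inside: start with 3/1.
  14 + 1/3 = 43/3
  2 + 3/43 = 89/43
  1 + 43/89 = 132/89
  14 + 89/132 = 1937/132
  12 + 132/1937 = 23376/1937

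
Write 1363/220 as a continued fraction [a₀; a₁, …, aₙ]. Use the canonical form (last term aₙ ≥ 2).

1363 = 6*220 + 43
220 = 5*43 + 5
43 = 8*5 + 3
5 = 1*3 + 2
3 = 1*2 + 1
2 = 2*1 + 0  (stop)
So 1363/220 = [6; 5, 8, 1, 1, 2].

[6; 5, 8, 1, 1, 2]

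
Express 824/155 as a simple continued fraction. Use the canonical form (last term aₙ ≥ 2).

[5; 3, 6, 8]

824 = 5*155 + 49
155 = 3*49 + 8
49 = 6*8 + 1
8 = 8*1 + 0  (stop)
So 824/155 = [5; 3, 6, 8].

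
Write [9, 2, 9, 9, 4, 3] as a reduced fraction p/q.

21847/2306

Using pₖ = aₖpₖ₋₁ + pₖ₋₂ and qₖ = aₖqₖ₋₁ + qₖ₋₂:
  k=0: a=9, p=9, q=1
  k=1: a=2, p=19, q=2
  k=2: a=9, p=180, q=19
  k=3: a=9, p=1639, q=173
  k=4: a=4, p=6736, q=711
  k=5: a=3, p=21847, q=2306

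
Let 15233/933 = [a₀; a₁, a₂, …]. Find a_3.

15233 = 16·933 + 305   →  a_0 = 16
933 = 3·305 + 18   →  a_1 = 3
305 = 16·18 + 17   →  a_2 = 16
18 = 1·17 + 1   →  a_3 = 1

1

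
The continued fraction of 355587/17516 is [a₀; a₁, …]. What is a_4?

355587 = 20·17516 + 5267   →  a_0 = 20
17516 = 3·5267 + 1715   →  a_1 = 3
5267 = 3·1715 + 122   →  a_2 = 3
1715 = 14·122 + 7   →  a_3 = 14
122 = 17·7 + 3   →  a_4 = 17

17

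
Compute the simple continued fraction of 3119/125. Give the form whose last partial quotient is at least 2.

3119 = 24·125 + 119
125 = 1·119 + 6
119 = 19·6 + 5
6 = 1·5 + 1
5 = 5·1 + 0  (stop)
So 3119/125 = [24; 1, 19, 1, 5].

[24; 1, 19, 1, 5]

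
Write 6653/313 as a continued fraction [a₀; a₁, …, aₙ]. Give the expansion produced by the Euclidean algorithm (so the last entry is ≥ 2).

6653 = 21*313 + 80
313 = 3*80 + 73
80 = 1*73 + 7
73 = 10*7 + 3
7 = 2*3 + 1
3 = 3*1 + 0  (stop)
So 6653/313 = [21; 3, 1, 10, 2, 3].

[21; 3, 1, 10, 2, 3]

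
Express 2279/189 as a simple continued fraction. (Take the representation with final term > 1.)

[12; 17, 5, 2]

2279 = 12×189 + 11
189 = 17×11 + 2
11 = 5×2 + 1
2 = 2×1 + 0  (stop)
So 2279/189 = [12; 17, 5, 2].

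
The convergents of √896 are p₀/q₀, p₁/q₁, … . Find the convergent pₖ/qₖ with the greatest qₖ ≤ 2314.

√896 = [29; 1, 13, 1, 58, …] (period length 4).
Convergents:
  p_0/q_0 = 29/1
  p_1/q_1 = 30/1
  p_2/q_2 = 419/14
  p_3/q_3 = 449/15
  p_4/q_4 = 26461/884
  p_5/q_5 = 26910/899
  p_6/q_6 = 376291/12571
q_5 = 899 ≤ 2314 < 12571 = q_6, so the answer is 26910/899.

26910/899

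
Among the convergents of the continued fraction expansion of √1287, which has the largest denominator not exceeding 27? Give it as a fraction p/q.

√1287 = [35; 1, 6, 1, 70, …] (period length 4).
Convergents:
  p_0/q_0 = 35/1
  p_1/q_1 = 36/1
  p_2/q_2 = 251/7
  p_3/q_3 = 287/8
  p_4/q_4 = 20341/567
q_3 = 8 ≤ 27 < 567 = q_4, so the answer is 287/8.

287/8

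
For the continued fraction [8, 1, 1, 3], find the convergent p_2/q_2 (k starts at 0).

17/2

Using pₖ = aₖpₖ₋₁ + pₖ₋₂, qₖ = aₖqₖ₋₁ + qₖ₋₂ (with p₋₁=1, p₋₂=0, q₋₁=0, q₋₂=1):
  k=0: a=8, p=8, q=1
  k=1: a=1, p=9, q=1
  k=2: a=1, p=17, q=2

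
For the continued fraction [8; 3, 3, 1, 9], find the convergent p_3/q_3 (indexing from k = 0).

108/13

Using pₖ = aₖpₖ₋₁ + pₖ₋₂, qₖ = aₖqₖ₋₁ + qₖ₋₂ (with p₋₁=1, p₋₂=0, q₋₁=0, q₋₂=1):
  k=0: a=8, p=8, q=1
  k=1: a=3, p=25, q=3
  k=2: a=3, p=83, q=10
  k=3: a=1, p=108, q=13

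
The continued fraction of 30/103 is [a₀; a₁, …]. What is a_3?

3

30 = 0·103 + 30   →  a_0 = 0
103 = 3·30 + 13   →  a_1 = 3
30 = 2·13 + 4   →  a_2 = 2
13 = 3·4 + 1   →  a_3 = 3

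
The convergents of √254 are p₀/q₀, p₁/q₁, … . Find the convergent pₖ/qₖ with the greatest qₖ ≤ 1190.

8144/511

√254 = [15; 1, 14, 1, 30, …] (period length 4).
Convergents:
  p_0/q_0 = 15/1
  p_1/q_1 = 16/1
  p_2/q_2 = 239/15
  p_3/q_3 = 255/16
  p_4/q_4 = 7889/495
  p_5/q_5 = 8144/511
  p_6/q_6 = 121905/7649
q_5 = 511 ≤ 1190 < 7649 = q_6, so the answer is 8144/511.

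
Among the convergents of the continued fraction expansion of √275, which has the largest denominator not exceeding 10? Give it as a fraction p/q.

116/7

√275 = [16; 1, 1, 2, 1, 1, 32, …] (period length 6).
Convergents:
  p_0/q_0 = 16/1
  p_1/q_1 = 17/1
  p_2/q_2 = 33/2
  p_3/q_3 = 83/5
  p_4/q_4 = 116/7
  p_5/q_5 = 199/12
q_4 = 7 ≤ 10 < 12 = q_5, so the answer is 116/7.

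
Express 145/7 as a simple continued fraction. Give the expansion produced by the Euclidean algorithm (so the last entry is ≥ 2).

[20; 1, 2, 2]

145 = 20·7 + 5
7 = 1·5 + 2
5 = 2·2 + 1
2 = 2·1 + 0  (stop)
So 145/7 = [20; 1, 2, 2].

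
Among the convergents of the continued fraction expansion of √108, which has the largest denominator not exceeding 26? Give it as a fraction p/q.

239/23

√108 = [10; 2, 1, 1, 4, 1, 1, 2, 20, …] (period length 8).
Convergents:
  p_0/q_0 = 10/1
  p_1/q_1 = 21/2
  p_2/q_2 = 31/3
  p_3/q_3 = 52/5
  p_4/q_4 = 239/23
  p_5/q_5 = 291/28
q_4 = 23 ≤ 26 < 28 = q_5, so the answer is 239/23.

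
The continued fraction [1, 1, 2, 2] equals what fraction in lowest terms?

12/7

Fold from the inside: start with 2/1.
  2 + 1/2 = 5/2
  1 + 2/5 = 7/5
  1 + 5/7 = 12/7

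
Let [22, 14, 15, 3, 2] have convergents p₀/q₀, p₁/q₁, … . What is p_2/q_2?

Using pₖ = aₖpₖ₋₁ + pₖ₋₂, qₖ = aₖqₖ₋₁ + qₖ₋₂ (with p₋₁=1, p₋₂=0, q₋₁=0, q₋₂=1):
  k=0: a=22, p=22, q=1
  k=1: a=14, p=309, q=14
  k=2: a=15, p=4657, q=211

4657/211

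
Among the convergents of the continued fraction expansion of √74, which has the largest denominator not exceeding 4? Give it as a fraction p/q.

26/3

√74 = [8; 1, 1, 1, 1, 16, …] (period length 5).
Convergents:
  p_0/q_0 = 8/1
  p_1/q_1 = 9/1
  p_2/q_2 = 17/2
  p_3/q_3 = 26/3
  p_4/q_4 = 43/5
q_3 = 3 ≤ 4 < 5 = q_4, so the answer is 26/3.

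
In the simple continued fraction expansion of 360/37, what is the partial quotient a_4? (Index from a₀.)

2

360 = 9·37 + 27   →  a_0 = 9
37 = 1·27 + 10   →  a_1 = 1
27 = 2·10 + 7   →  a_2 = 2
10 = 1·7 + 3   →  a_3 = 1
7 = 2·3 + 1   →  a_4 = 2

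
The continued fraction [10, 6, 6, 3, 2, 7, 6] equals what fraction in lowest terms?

125556/12355

Using pₖ = aₖpₖ₋₁ + pₖ₋₂ and qₖ = aₖqₖ₋₁ + qₖ₋₂:
  k=0: a=10, p=10, q=1
  k=1: a=6, p=61, q=6
  k=2: a=6, p=376, q=37
  k=3: a=3, p=1189, q=117
  k=4: a=2, p=2754, q=271
  k=5: a=7, p=20467, q=2014
  k=6: a=6, p=125556, q=12355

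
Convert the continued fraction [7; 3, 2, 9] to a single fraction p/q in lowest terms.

Fold from the inside: start with 9/1.
  2 + 1/9 = 19/9
  3 + 9/19 = 66/19
  7 + 19/66 = 481/66

481/66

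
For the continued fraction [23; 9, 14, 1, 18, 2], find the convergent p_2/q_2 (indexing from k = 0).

Using pₖ = aₖpₖ₋₁ + pₖ₋₂, qₖ = aₖqₖ₋₁ + qₖ₋₂ (with p₋₁=1, p₋₂=0, q₋₁=0, q₋₂=1):
  k=0: a=23, p=23, q=1
  k=1: a=9, p=208, q=9
  k=2: a=14, p=2935, q=127

2935/127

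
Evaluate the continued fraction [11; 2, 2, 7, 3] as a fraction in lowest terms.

1323/116

Fold from the inside: start with 3/1.
  7 + 1/3 = 22/3
  2 + 3/22 = 47/22
  2 + 22/47 = 116/47
  11 + 47/116 = 1323/116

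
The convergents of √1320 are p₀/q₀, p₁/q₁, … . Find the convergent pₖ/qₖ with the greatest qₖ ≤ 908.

23761/654

√1320 = [36; 3, 72, …] (period length 2).
Convergents:
  p_0/q_0 = 36/1
  p_1/q_1 = 109/3
  p_2/q_2 = 7884/217
  p_3/q_3 = 23761/654
  p_4/q_4 = 1718676/47305
q_3 = 654 ≤ 908 < 47305 = q_4, so the answer is 23761/654.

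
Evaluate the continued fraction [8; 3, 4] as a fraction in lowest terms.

Using pₖ = aₖpₖ₋₁ + pₖ₋₂ and qₖ = aₖqₖ₋₁ + qₖ₋₂:
  k=0: a=8, p=8, q=1
  k=1: a=3, p=25, q=3
  k=2: a=4, p=108, q=13

108/13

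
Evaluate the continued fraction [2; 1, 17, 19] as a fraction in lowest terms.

1010/343

Using pₖ = aₖpₖ₋₁ + pₖ₋₂ and qₖ = aₖqₖ₋₁ + qₖ₋₂:
  k=0: a=2, p=2, q=1
  k=1: a=1, p=3, q=1
  k=2: a=17, p=53, q=18
  k=3: a=19, p=1010, q=343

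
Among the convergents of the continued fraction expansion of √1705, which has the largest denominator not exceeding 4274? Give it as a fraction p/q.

√1705 = [41; 3, 2, 3, 82, …] (period length 4).
Convergents:
  p_0/q_0 = 41/1
  p_1/q_1 = 124/3
  p_2/q_2 = 289/7
  p_3/q_3 = 991/24
  p_4/q_4 = 81551/1975
  p_5/q_5 = 245644/5949
q_4 = 1975 ≤ 4274 < 5949 = q_5, so the answer is 81551/1975.

81551/1975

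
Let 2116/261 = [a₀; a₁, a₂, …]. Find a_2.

2116 = 8·261 + 28   →  a_0 = 8
261 = 9·28 + 9   →  a_1 = 9
28 = 3·9 + 1   →  a_2 = 3

3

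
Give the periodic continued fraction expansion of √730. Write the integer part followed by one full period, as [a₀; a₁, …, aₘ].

a₀ = ⌊√730⌋ = 27.

[27; 54]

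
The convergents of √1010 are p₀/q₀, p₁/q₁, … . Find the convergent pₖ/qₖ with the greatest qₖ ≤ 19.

√1010 = [31; 1, 3, 1, 1, 3, 1, 62, …] (period length 7).
Convergents:
  p_0/q_0 = 31/1
  p_1/q_1 = 32/1
  p_2/q_2 = 127/4
  p_3/q_3 = 159/5
  p_4/q_4 = 286/9
  p_5/q_5 = 1017/32
q_4 = 9 ≤ 19 < 32 = q_5, so the answer is 286/9.

286/9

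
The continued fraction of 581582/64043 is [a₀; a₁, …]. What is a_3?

581582 = 9·64043 + 5195   →  a_0 = 9
64043 = 12·5195 + 1703   →  a_1 = 12
5195 = 3·1703 + 86   →  a_2 = 3
1703 = 19·86 + 69   →  a_3 = 19

19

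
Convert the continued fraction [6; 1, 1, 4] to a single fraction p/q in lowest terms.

Using pₖ = aₖpₖ₋₁ + pₖ₋₂ and qₖ = aₖqₖ₋₁ + qₖ₋₂:
  k=0: a=6, p=6, q=1
  k=1: a=1, p=7, q=1
  k=2: a=1, p=13, q=2
  k=3: a=4, p=59, q=9

59/9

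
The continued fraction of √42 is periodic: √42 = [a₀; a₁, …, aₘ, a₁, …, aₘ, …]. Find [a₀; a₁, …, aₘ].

a₀ = ⌊√42⌋ = 6.
With m₀=0, d₀=1 and mₖ₊₁ = dₖaₖ − mₖ, dₖ₊₁ = (n − mₖ₊₁²)/dₖ, aₖ₊₁ = ⌊(a₀+mₖ₊₁)/dₖ₊₁⌋:
  k=1: m=6, d=6, a=2
  k=2: m=6, d=1, a=12
d=1 and a=2a₀=12 at k=2, so the next step gives (m, d) = (6, 6) again — its k=1 value — and the period has length 2.

[6; 2, 12]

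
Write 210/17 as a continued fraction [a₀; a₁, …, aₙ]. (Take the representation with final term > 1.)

210 = 12×17 + 6
17 = 2×6 + 5
6 = 1×5 + 1
5 = 5×1 + 0  (stop)
So 210/17 = [12; 2, 1, 5].

[12; 2, 1, 5]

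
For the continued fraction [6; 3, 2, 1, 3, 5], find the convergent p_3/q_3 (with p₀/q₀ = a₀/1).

63/10

Using pₖ = aₖpₖ₋₁ + pₖ₋₂, qₖ = aₖqₖ₋₁ + qₖ₋₂ (with p₋₁=1, p₋₂=0, q₋₁=0, q₋₂=1):
  k=0: a=6, p=6, q=1
  k=1: a=3, p=19, q=3
  k=2: a=2, p=44, q=7
  k=3: a=1, p=63, q=10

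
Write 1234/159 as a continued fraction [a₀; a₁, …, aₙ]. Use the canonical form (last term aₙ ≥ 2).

1234 = 7×159 + 121
159 = 1×121 + 38
121 = 3×38 + 7
38 = 5×7 + 3
7 = 2×3 + 1
3 = 3×1 + 0  (stop)
So 1234/159 = [7; 1, 3, 5, 2, 3].

[7; 1, 3, 5, 2, 3]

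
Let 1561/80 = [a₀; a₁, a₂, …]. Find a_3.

1561 = 19·80 + 41   →  a_0 = 19
80 = 1·41 + 39   →  a_1 = 1
41 = 1·39 + 2   →  a_2 = 1
39 = 19·2 + 1   →  a_3 = 19

19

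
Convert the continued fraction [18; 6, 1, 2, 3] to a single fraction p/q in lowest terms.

1216/67

Using pₖ = aₖpₖ₋₁ + pₖ₋₂ and qₖ = aₖqₖ₋₁ + qₖ₋₂:
  k=0: a=18, p=18, q=1
  k=1: a=6, p=109, q=6
  k=2: a=1, p=127, q=7
  k=3: a=2, p=363, q=20
  k=4: a=3, p=1216, q=67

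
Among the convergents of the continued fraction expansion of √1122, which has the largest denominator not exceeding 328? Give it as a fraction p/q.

8977/268

√1122 = [33; 2, 66, …] (period length 2).
Convergents:
  p_0/q_0 = 33/1
  p_1/q_1 = 67/2
  p_2/q_2 = 4455/133
  p_3/q_3 = 8977/268
  p_4/q_4 = 596937/17821
q_3 = 268 ≤ 328 < 17821 = q_4, so the answer is 8977/268.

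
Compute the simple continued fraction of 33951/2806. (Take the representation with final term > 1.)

[12; 10, 17, 2, 3, 2]

33951 = 12×2806 + 279
2806 = 10×279 + 16
279 = 17×16 + 7
16 = 2×7 + 2
7 = 3×2 + 1
2 = 2×1 + 0  (stop)
So 33951/2806 = [12; 10, 17, 2, 3, 2].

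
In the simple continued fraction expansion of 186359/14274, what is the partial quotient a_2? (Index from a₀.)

1

186359 = 13·14274 + 797   →  a_0 = 13
14274 = 17·797 + 725   →  a_1 = 17
797 = 1·725 + 72   →  a_2 = 1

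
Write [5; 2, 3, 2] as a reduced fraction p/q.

87/16

Using pₖ = aₖpₖ₋₁ + pₖ₋₂ and qₖ = aₖqₖ₋₁ + qₖ₋₂:
  k=0: a=5, p=5, q=1
  k=1: a=2, p=11, q=2
  k=2: a=3, p=38, q=7
  k=3: a=2, p=87, q=16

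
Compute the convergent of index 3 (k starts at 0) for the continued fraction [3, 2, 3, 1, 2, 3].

31/9

Using pₖ = aₖpₖ₋₁ + pₖ₋₂, qₖ = aₖqₖ₋₁ + qₖ₋₂ (with p₋₁=1, p₋₂=0, q₋₁=0, q₋₂=1):
  k=0: a=3, p=3, q=1
  k=1: a=2, p=7, q=2
  k=2: a=3, p=24, q=7
  k=3: a=1, p=31, q=9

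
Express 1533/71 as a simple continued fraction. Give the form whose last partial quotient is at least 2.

1533 = 21×71 + 42
71 = 1×42 + 29
42 = 1×29 + 13
29 = 2×13 + 3
13 = 4×3 + 1
3 = 3×1 + 0  (stop)
So 1533/71 = [21; 1, 1, 2, 4, 3].

[21; 1, 1, 2, 4, 3]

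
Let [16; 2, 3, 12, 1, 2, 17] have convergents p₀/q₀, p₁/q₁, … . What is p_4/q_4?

1528/93

Using pₖ = aₖpₖ₋₁ + pₖ₋₂, qₖ = aₖqₖ₋₁ + qₖ₋₂ (with p₋₁=1, p₋₂=0, q₋₁=0, q₋₂=1):
  k=0: a=16, p=16, q=1
  k=1: a=2, p=33, q=2
  k=2: a=3, p=115, q=7
  k=3: a=12, p=1413, q=86
  k=4: a=1, p=1528, q=93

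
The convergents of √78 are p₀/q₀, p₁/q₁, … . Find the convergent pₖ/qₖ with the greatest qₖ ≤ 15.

53/6

√78 = [8; 1, 4, 1, 16, …] (period length 4).
Convergents:
  p_0/q_0 = 8/1
  p_1/q_1 = 9/1
  p_2/q_2 = 44/5
  p_3/q_3 = 53/6
  p_4/q_4 = 892/101
q_3 = 6 ≤ 15 < 101 = q_4, so the answer is 53/6.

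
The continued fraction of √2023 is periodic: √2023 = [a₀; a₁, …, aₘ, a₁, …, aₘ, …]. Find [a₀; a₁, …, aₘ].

a₀ = ⌊√2023⌋ = 44.
With m₀=0, d₀=1 and mₖ₊₁ = dₖaₖ − mₖ, dₖ₊₁ = (n − mₖ₊₁²)/dₖ, aₖ₊₁ = ⌊(a₀+mₖ₊₁)/dₖ₊₁⌋:
  k=1: m=44, d=87, a=1
  k=2: m=43, d=2, a=43
  k=3: m=43, d=87, a=1
  k=4: m=44, d=1, a=88
d=1 and a=2a₀=88 at k=4, so the next step gives (m, d) = (44, 87) again — its k=1 value — and the period has length 4.

[44; 1, 43, 1, 88]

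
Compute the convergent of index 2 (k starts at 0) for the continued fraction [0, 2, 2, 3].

Using pₖ = aₖpₖ₋₁ + pₖ₋₂, qₖ = aₖqₖ₋₁ + qₖ₋₂ (with p₋₁=1, p₋₂=0, q₋₁=0, q₋₂=1):
  k=0: a=0, p=0, q=1
  k=1: a=2, p=1, q=2
  k=2: a=2, p=2, q=5

2/5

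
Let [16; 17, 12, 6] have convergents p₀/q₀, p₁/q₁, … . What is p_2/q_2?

Using pₖ = aₖpₖ₋₁ + pₖ₋₂, qₖ = aₖqₖ₋₁ + qₖ₋₂ (with p₋₁=1, p₋₂=0, q₋₁=0, q₋₂=1):
  k=0: a=16, p=16, q=1
  k=1: a=17, p=273, q=17
  k=2: a=12, p=3292, q=205

3292/205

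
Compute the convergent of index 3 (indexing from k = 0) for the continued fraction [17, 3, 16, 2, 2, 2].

1750/101

Using pₖ = aₖpₖ₋₁ + pₖ₋₂, qₖ = aₖqₖ₋₁ + qₖ₋₂ (with p₋₁=1, p₋₂=0, q₋₁=0, q₋₂=1):
  k=0: a=17, p=17, q=1
  k=1: a=3, p=52, q=3
  k=2: a=16, p=849, q=49
  k=3: a=2, p=1750, q=101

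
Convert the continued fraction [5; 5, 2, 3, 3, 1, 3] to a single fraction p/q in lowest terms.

Fold from the inside: start with 3/1.
  1 + 1/3 = 4/3
  3 + 3/4 = 15/4
  3 + 4/15 = 49/15
  2 + 15/49 = 113/49
  5 + 49/113 = 614/113
  5 + 113/614 = 3183/614

3183/614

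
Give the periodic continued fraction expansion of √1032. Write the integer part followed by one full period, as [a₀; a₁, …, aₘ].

a₀ = ⌊√1032⌋ = 32.
With m₀=0, d₀=1 and mₖ₊₁ = dₖaₖ − mₖ, dₖ₊₁ = (n − mₖ₊₁²)/dₖ, aₖ₊₁ = ⌊(a₀+mₖ₊₁)/dₖ₊₁⌋:
  k=1: m=32, d=8, a=8
  k=2: m=32, d=1, a=64
d=1 and a=2a₀=64 at k=2, so the next step gives (m, d) = (32, 8) again — its k=1 value — and the period has length 2.

[32; 8, 64]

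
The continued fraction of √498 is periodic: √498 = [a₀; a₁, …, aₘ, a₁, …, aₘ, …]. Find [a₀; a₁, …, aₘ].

[22; 3, 6, 22, 6, 3, 44]

a₀ = ⌊√498⌋ = 22.
With m₀=0, d₀=1 and mₖ₊₁ = dₖaₖ − mₖ, dₖ₊₁ = (n − mₖ₊₁²)/dₖ, aₖ₊₁ = ⌊(a₀+mₖ₊₁)/dₖ₊₁⌋:
  k=1: m=22, d=14, a=3
  k=2: m=20, d=7, a=6
  k=3: m=22, d=2, a=22
  k=4: m=22, d=7, a=6
  k=5: m=20, d=14, a=3
  k=6: m=22, d=1, a=44
d=1 and a=2a₀=44 at k=6, so the next step gives (m, d) = (22, 14) again — its k=1 value — and the period has length 6.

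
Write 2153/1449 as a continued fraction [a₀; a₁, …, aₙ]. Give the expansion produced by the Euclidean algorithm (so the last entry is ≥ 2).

2153 = 1·1449 + 704
1449 = 2·704 + 41
704 = 17·41 + 7
41 = 5·7 + 6
7 = 1·6 + 1
6 = 6·1 + 0  (stop)
So 2153/1449 = [1; 2, 17, 5, 1, 6].

[1; 2, 17, 5, 1, 6]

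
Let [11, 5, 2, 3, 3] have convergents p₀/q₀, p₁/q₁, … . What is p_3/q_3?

425/38

Using pₖ = aₖpₖ₋₁ + pₖ₋₂, qₖ = aₖqₖ₋₁ + qₖ₋₂ (with p₋₁=1, p₋₂=0, q₋₁=0, q₋₂=1):
  k=0: a=11, p=11, q=1
  k=1: a=5, p=56, q=5
  k=2: a=2, p=123, q=11
  k=3: a=3, p=425, q=38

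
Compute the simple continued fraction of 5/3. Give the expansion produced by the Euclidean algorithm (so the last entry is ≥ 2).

[1; 1, 2]

5 = 1·3 + 2
3 = 1·2 + 1
2 = 2·1 + 0  (stop)
So 5/3 = [1; 1, 2].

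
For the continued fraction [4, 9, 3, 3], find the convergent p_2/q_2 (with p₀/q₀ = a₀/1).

115/28

Using pₖ = aₖpₖ₋₁ + pₖ₋₂, qₖ = aₖqₖ₋₁ + qₖ₋₂ (with p₋₁=1, p₋₂=0, q₋₁=0, q₋₂=1):
  k=0: a=4, p=4, q=1
  k=1: a=9, p=37, q=9
  k=2: a=3, p=115, q=28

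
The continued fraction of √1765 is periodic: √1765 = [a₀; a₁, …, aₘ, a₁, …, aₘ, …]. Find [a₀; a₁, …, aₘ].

[42; 84]

a₀ = ⌊√1765⌋ = 42.
With m₀=0, d₀=1 and mₖ₊₁ = dₖaₖ − mₖ, dₖ₊₁ = (n − mₖ₊₁²)/dₖ, aₖ₊₁ = ⌊(a₀+mₖ₊₁)/dₖ₊₁⌋:
  k=1: m=42, d=1, a=84
d=1 and a=2a₀=84 at k=1, so the next step gives (m, d) = (42, 1) again — its k=1 value — and the period has length 1.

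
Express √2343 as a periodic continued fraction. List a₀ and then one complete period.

a₀ = ⌊√2343⌋ = 48.
With m₀=0, d₀=1 and mₖ₊₁ = dₖaₖ − mₖ, dₖ₊₁ = (n − mₖ₊₁²)/dₖ, aₖ₊₁ = ⌊(a₀+mₖ₊₁)/dₖ₊₁⌋:
  k=1: m=48, d=39, a=2
  k=2: m=30, d=37, a=2
  k=3: m=44, d=11, a=8
  k=4: m=44, d=37, a=2
  k=5: m=30, d=39, a=2
  k=6: m=48, d=1, a=96
d=1 and a=2a₀=96 at k=6, so the next step gives (m, d) = (48, 39) again — its k=1 value — and the period has length 6.

[48; 2, 2, 8, 2, 2, 96]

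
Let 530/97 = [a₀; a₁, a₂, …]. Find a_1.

530 = 5·97 + 45   →  a_0 = 5
97 = 2·45 + 7   →  a_1 = 2

2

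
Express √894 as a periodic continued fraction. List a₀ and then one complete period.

[29; 1, 8, 1, 58]

a₀ = ⌊√894⌋ = 29.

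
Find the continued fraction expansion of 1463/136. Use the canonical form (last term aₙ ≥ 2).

1463 = 10·136 + 103
136 = 1·103 + 33
103 = 3·33 + 4
33 = 8·4 + 1
4 = 4·1 + 0  (stop)
So 1463/136 = [10; 1, 3, 8, 4].

[10; 1, 3, 8, 4]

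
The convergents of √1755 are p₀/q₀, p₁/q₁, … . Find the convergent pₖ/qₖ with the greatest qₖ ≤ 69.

√1755 = [41; 1, 8, 3, 8, 1, 82, …] (period length 6).
Convergents:
  p_0/q_0 = 41/1
  p_1/q_1 = 42/1
  p_2/q_2 = 377/9
  p_3/q_3 = 1173/28
  p_4/q_4 = 9761/233
q_3 = 28 ≤ 69 < 233 = q_4, so the answer is 1173/28.

1173/28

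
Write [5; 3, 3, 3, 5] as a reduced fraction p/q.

928/175

Fold from the inside: start with 5/1.
  3 + 1/5 = 16/5
  3 + 5/16 = 53/16
  3 + 16/53 = 175/53
  5 + 53/175 = 928/175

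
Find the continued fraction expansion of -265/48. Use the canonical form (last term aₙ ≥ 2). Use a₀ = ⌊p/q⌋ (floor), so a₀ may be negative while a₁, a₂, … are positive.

[-6; 2, 11, 2]

-265 = -6·48 + 23
48 = 2·23 + 2
23 = 11·2 + 1
2 = 2·1 + 0  (stop)
So -265/48 = [-6; 2, 11, 2].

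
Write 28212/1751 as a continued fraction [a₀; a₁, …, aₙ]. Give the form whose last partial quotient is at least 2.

[16; 8, 1, 14, 13]

28212 = 16·1751 + 196
1751 = 8·196 + 183
196 = 1·183 + 13
183 = 14·13 + 1
13 = 13·1 + 0  (stop)
So 28212/1751 = [16; 8, 1, 14, 13].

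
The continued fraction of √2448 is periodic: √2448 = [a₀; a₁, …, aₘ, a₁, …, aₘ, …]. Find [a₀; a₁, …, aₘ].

[49; 2, 10, 2, 98]

a₀ = ⌊√2448⌋ = 49.
With m₀=0, d₀=1 and mₖ₊₁ = dₖaₖ − mₖ, dₖ₊₁ = (n − mₖ₊₁²)/dₖ, aₖ₊₁ = ⌊(a₀+mₖ₊₁)/dₖ₊₁⌋:
  k=1: m=49, d=47, a=2
  k=2: m=45, d=9, a=10
  k=3: m=45, d=47, a=2
  k=4: m=49, d=1, a=98
d=1 and a=2a₀=98 at k=4, so the next step gives (m, d) = (49, 47) again — its k=1 value — and the period has length 4.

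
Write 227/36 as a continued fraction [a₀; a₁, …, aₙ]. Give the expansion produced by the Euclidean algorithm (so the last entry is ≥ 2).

227 = 6×36 + 11
36 = 3×11 + 3
11 = 3×3 + 2
3 = 1×2 + 1
2 = 2×1 + 0  (stop)
So 227/36 = [6; 3, 3, 1, 2].

[6; 3, 3, 1, 2]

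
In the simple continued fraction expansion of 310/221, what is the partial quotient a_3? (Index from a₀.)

14

310 = 1·221 + 89   →  a_0 = 1
221 = 2·89 + 43   →  a_1 = 2
89 = 2·43 + 3   →  a_2 = 2
43 = 14·3 + 1   →  a_3 = 14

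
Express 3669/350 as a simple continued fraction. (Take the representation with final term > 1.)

3669 = 10*350 + 169
350 = 2*169 + 12
169 = 14*12 + 1
12 = 12*1 + 0  (stop)
So 3669/350 = [10; 2, 14, 12].

[10; 2, 14, 12]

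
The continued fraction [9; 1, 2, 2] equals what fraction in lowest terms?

68/7

Fold from the inside: start with 2/1.
  2 + 1/2 = 5/2
  1 + 2/5 = 7/5
  9 + 5/7 = 68/7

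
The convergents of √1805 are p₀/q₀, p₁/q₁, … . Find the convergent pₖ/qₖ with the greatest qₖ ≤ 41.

1402/33

√1805 = [42; 2, 16, 2, 84, …] (period length 4).
Convergents:
  p_0/q_0 = 42/1
  p_1/q_1 = 85/2
  p_2/q_2 = 1402/33
  p_3/q_3 = 2889/68
q_2 = 33 ≤ 41 < 68 = q_3, so the answer is 1402/33.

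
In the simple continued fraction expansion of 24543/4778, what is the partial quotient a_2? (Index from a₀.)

3

24543 = 5·4778 + 653   →  a_0 = 5
4778 = 7·653 + 207   →  a_1 = 7
653 = 3·207 + 32   →  a_2 = 3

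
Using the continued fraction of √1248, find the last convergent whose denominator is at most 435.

5617/159

√1248 = [35; 3, 17, 3, 70, …] (period length 4).
Convergents:
  p_0/q_0 = 35/1
  p_1/q_1 = 106/3
  p_2/q_2 = 1837/52
  p_3/q_3 = 5617/159
  p_4/q_4 = 395027/11182
q_3 = 159 ≤ 435 < 11182 = q_4, so the answer is 5617/159.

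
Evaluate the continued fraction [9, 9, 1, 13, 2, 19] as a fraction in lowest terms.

51064/5611

Fold from the inside: start with 19/1.
  2 + 1/19 = 39/19
  13 + 19/39 = 526/39
  1 + 39/526 = 565/526
  9 + 526/565 = 5611/565
  9 + 565/5611 = 51064/5611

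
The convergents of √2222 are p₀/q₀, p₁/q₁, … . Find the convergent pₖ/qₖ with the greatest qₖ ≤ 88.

√2222 = [47; 7, 4, 7, 94, …] (period length 4).
Convergents:
  p_0/q_0 = 47/1
  p_1/q_1 = 330/7
  p_2/q_2 = 1367/29
  p_3/q_3 = 9899/210
q_2 = 29 ≤ 88 < 210 = q_3, so the answer is 1367/29.

1367/29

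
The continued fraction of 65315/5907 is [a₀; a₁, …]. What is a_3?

10

65315 = 11·5907 + 338   →  a_0 = 11
5907 = 17·338 + 161   →  a_1 = 17
338 = 2·161 + 16   →  a_2 = 2
161 = 10·16 + 1   →  a_3 = 10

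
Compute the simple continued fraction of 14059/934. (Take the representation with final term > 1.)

14059 = 15*934 + 49
934 = 19*49 + 3
49 = 16*3 + 1
3 = 3*1 + 0  (stop)
So 14059/934 = [15; 19, 16, 3].

[15; 19, 16, 3]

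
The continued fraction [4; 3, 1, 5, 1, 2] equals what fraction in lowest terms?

Fold from the inside: start with 2/1.
  1 + 1/2 = 3/2
  5 + 2/3 = 17/3
  1 + 3/17 = 20/17
  3 + 17/20 = 77/20
  4 + 20/77 = 328/77

328/77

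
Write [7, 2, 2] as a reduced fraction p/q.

37/5

Fold from the inside: start with 2/1.
  2 + 1/2 = 5/2
  7 + 2/5 = 37/5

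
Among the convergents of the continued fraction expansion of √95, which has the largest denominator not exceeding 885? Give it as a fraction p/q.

3041/312

√95 = [9; 1, 2, 1, 18, …] (period length 4).
Convergents:
  p_0/q_0 = 9/1
  p_1/q_1 = 10/1
  p_2/q_2 = 29/3
  p_3/q_3 = 39/4
  p_4/q_4 = 731/75
  p_5/q_5 = 770/79
  p_6/q_6 = 2271/233
  p_7/q_7 = 3041/312
  p_8/q_8 = 57009/5849
q_7 = 312 ≤ 885 < 5849 = q_8, so the answer is 3041/312.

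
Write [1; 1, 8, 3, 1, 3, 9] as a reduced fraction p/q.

2437/1288

Using pₖ = aₖpₖ₋₁ + pₖ₋₂ and qₖ = aₖqₖ₋₁ + qₖ₋₂:
  k=0: a=1, p=1, q=1
  k=1: a=1, p=2, q=1
  k=2: a=8, p=17, q=9
  k=3: a=3, p=53, q=28
  k=4: a=1, p=70, q=37
  k=5: a=3, p=263, q=139
  k=6: a=9, p=2437, q=1288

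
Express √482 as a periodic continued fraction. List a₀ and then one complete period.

[21; 1, 20, 1, 42]

a₀ = ⌊√482⌋ = 21.
With m₀=0, d₀=1 and mₖ₊₁ = dₖaₖ − mₖ, dₖ₊₁ = (n − mₖ₊₁²)/dₖ, aₖ₊₁ = ⌊(a₀+mₖ₊₁)/dₖ₊₁⌋:
  k=1: m=21, d=41, a=1
  k=2: m=20, d=2, a=20
  k=3: m=20, d=41, a=1
  k=4: m=21, d=1, a=42
d=1 and a=2a₀=42 at k=4, so the next step gives (m, d) = (21, 41) again — its k=1 value — and the period has length 4.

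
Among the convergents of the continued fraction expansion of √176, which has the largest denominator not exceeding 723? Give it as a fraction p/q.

5227/394

√176 = [13; 3, 1, 3, 26, …] (period length 4).
Convergents:
  p_0/q_0 = 13/1
  p_1/q_1 = 40/3
  p_2/q_2 = 53/4
  p_3/q_3 = 199/15
  p_4/q_4 = 5227/394
  p_5/q_5 = 15880/1197
q_4 = 394 ≤ 723 < 1197 = q_5, so the answer is 5227/394.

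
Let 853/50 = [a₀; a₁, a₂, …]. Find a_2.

853 = 17·50 + 3   →  a_0 = 17
50 = 16·3 + 2   →  a_1 = 16
3 = 1·2 + 1   →  a_2 = 1

1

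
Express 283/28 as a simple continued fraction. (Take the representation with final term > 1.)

283 = 10·28 + 3
28 = 9·3 + 1
3 = 3·1 + 0  (stop)
So 283/28 = [10; 9, 3].

[10; 9, 3]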